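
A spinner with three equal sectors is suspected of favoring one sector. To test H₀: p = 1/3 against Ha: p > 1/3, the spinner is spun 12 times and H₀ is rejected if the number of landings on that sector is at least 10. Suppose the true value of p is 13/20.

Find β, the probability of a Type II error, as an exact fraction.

695265215827749/819200000000000

Under the alternative p = 13/20, S ~ Binomial(12, 13/20); β is the probability the test does not reject, P(S < 10).
Adding the binomial probabilities P(S=0)+…+P(S=9) at p = 13/20 gives 695265215827749/819200000000000.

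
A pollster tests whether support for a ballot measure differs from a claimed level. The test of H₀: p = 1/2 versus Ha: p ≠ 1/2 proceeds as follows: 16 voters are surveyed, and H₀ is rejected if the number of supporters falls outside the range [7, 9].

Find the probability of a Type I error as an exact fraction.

The significance level is the null-hypothesis probability of the rejection region {≤6} ∪ {≥10}.
By symmetry, α = 2·P(S ≤ 6) = 2·(1 + 16 + 120 + 560 + 1820 + 4368 + 8008)/65536 = 29786/65536 = 14893/32768.

14893/32768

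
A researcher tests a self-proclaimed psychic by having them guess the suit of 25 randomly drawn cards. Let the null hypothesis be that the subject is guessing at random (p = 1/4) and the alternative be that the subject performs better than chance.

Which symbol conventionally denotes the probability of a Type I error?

α

P(Type I error) = P(reject H₀ | H₀ true) = α, the significance level.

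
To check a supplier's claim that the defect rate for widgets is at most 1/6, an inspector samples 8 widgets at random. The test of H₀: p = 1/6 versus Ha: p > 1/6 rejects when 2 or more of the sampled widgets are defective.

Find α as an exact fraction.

The significance level is the probability, assuming p = 1/6, of seeing 2 or more defectives in 8 draws.
Via the complement, α = 1 − Σ_{j=0}^{1} C(8,j)(1/6)^j(5/6)^{8-j} = 663991/1679616.

663991/1679616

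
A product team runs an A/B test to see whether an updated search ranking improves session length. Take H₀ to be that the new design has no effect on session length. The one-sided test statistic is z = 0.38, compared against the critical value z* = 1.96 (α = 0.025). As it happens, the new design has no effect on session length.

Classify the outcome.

Since z = 0.38 ≤ z* = 1.96, H₀ is not rejected.
H₀ is true (actually the new design has no effect on session length).
The decision matches the true state — no error.

No error — this is a correct decision.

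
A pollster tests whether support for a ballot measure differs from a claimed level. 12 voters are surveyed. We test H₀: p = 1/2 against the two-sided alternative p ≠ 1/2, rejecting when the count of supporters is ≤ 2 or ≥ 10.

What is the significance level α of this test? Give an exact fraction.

79/2048

The significance level is the null-hypothesis probability of the rejection region {≤2} ∪ {≥10}.
By symmetry, α = 2·P(Y ≤ 2) = 2·(1 + 12 + 66)/4096 = 158/4096 = 79/2048.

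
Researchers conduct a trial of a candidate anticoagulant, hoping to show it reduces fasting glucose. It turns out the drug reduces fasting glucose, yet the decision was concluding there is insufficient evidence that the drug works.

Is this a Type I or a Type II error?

Type II error

The null hypothesis here is that the drug has no effect on fasting glucose.
'Concluding there is insufficient evidence that the drug works' corresponds to failing to reject H₀.
H₀ was not rejected but H₀ is false — a Type II error (false negative).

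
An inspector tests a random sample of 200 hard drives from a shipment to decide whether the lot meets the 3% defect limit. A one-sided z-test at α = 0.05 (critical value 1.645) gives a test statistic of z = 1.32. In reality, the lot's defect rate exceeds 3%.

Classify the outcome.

The conventional null hypothesis is that the lot's defect rate is 3% (within specification).
Since z = 1.32 ≤ z* = 1.645, H₀ is not rejected.
H₀ is false (actually the lot's defect rate exceeds 3%).
Failing to reject a false H₀ is a Type II error.

Type II error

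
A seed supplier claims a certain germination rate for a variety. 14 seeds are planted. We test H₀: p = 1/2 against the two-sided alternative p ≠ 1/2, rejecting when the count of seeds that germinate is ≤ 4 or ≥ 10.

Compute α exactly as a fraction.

α = P(S ≤ 4 or S ≥ 10 | p = 1/2), S ~ Binomial(14, 1/2).
Each tail has probability (1 + 14 + 91 + 364 + 1001)/16384; doubling gives α = 2942/16384 = 1471/8192.

1471/8192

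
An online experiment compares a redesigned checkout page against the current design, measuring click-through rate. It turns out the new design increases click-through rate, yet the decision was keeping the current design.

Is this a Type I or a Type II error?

Type II error

The null hypothesis here is that the new design has no effect on click-through rate.
'Keeping the current design' corresponds to failing to reject H₀.
H₀ was not rejected but H₀ is false — a Type II error (false negative).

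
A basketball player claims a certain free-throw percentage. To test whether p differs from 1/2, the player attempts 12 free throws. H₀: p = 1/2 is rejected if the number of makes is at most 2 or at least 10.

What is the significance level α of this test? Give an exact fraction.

79/2048

α = P(X ≤ 2 or X ≥ 10 | p = 1/2), X ~ Binomial(12, 1/2).
Each tail has probability (1 + 12 + 66)/4096; doubling gives α = 158/4096 = 79/2048.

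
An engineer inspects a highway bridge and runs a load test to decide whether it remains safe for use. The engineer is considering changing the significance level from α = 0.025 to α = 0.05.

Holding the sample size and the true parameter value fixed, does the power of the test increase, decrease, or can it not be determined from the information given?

With a larger α the critical value moves toward the center, so more of the Ha sampling distribution lies in the rejection region.
Since power = 1 − β and β decreases, power increases.

It increases.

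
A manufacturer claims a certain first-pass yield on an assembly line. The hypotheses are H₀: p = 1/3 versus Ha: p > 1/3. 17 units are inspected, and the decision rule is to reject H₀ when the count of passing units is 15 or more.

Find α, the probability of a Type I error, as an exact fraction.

α = P(reject H₀ | H₀ true) = P(Y ≥ 15 | p = 1/3), with Y ~ Binomial(17, 1/3).
P(Y ≥ 15) = Σ_{j=15}^{17} C(17,j)·(1/3)^j·(2/3)^{17-j} = 193/43046721.

193/43046721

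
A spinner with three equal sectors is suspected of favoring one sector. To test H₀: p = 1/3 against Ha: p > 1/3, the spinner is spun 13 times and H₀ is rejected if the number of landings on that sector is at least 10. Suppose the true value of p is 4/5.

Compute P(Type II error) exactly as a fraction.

Under the alternative p = 4/5, K ~ Binomial(13, 4/5); β is the probability the test does not reject, P(K < 10).
Summing C(13,j)·(4/5)^j·(1/5)^{13-j} for j = 0..9 gives 61688401/244140625.

61688401/244140625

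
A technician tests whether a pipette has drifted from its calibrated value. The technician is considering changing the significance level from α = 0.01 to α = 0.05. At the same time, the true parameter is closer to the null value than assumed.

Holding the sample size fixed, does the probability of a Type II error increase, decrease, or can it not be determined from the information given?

Cannot be determined from the information given.

The first change alone would make β decrease; the second alone would make β increase. Which effect dominates depends on the magnitudes, which are not given.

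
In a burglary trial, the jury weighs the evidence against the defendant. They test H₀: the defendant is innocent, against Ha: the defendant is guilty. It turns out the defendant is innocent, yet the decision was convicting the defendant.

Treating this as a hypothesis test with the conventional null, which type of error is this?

Type I error

'Convicting the defendant' corresponds to rejecting H₀.
H₀ was rejected but H₀ is true — a Type I error (false positive).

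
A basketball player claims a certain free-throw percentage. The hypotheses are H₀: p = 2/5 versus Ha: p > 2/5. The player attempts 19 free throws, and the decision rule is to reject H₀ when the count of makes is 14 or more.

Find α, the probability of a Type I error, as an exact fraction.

58514210816/19073486328125

α = P(reject H₀ | H₀ true) = P(S ≥ 14 | p = 2/5), with S ~ Binomial(19, 2/5).
P(S ≥ 14) = Σ_{j=14}^{19} C(19,j)·(2/5)^j·(3/5)^{19-j} = 58514210816/19073486328125.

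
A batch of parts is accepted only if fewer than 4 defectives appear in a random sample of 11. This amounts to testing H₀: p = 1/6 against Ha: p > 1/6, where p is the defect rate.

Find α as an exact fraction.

1444669/15116544

The significance level is the probability, assuming p = 1/6, of seeing 4 or more defectives in 11 draws.
α = 1 − P(Y ≤ 3) = 1 − 13671875/15116544 = 1444669/15116544.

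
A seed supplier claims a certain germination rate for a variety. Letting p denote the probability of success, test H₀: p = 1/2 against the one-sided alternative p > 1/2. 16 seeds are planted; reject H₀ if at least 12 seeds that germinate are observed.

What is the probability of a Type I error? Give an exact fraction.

The Type I error probability is α = P(Y ≥ 12) computed under H₀, where Y ~ Binomial(16, 1/2).
That's C(16,12) + C(16,13) + C(16,14) + C(16,15) + C(16,16) over 2^16, i.e. (1820 + 560 + 120 + 16 + 1)/65536 = 2517/65536.

2517/65536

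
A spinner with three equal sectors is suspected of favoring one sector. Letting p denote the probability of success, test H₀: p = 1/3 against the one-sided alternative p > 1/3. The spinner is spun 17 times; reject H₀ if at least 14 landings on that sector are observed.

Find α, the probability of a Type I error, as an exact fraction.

6019/129140163

The Type I error probability is α = P(X ≥ 14) computed under H₀, where X ~ Binomial(17, 1/3).
Adding the binomial terms for j = 14 through 17 with p = 1/3 yields 6019/129140163.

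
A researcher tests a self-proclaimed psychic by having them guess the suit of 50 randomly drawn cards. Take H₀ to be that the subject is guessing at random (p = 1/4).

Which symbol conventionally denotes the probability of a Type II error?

β

P(Type II error) = P(fail to reject H₀ | H₀ false) = β.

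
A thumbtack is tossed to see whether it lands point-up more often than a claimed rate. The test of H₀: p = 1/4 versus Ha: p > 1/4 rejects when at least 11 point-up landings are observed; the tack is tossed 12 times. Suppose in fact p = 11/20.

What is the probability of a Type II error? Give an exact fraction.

4062047911197291/4096000000000000

A Type II error is failing to reject when Ha holds: with p = 11/20, β = P(S ≤ 10).
Adding the binomial probabilities P(S=0)+…+P(S=10) at p = 11/20 gives 4062047911197291/4096000000000000.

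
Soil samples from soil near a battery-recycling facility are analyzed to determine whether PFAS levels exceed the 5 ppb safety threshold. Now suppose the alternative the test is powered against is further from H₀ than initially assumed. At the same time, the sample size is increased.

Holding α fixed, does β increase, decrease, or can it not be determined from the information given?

It decreases.

The further the true parameter sits from the null value, the more of the Ha sampling distribution falls in the rejection region. More data shrinks sampling variability; the test statistic under Ha concentrates further from the null value, making rejection more likely. Both changes push β in the same direction.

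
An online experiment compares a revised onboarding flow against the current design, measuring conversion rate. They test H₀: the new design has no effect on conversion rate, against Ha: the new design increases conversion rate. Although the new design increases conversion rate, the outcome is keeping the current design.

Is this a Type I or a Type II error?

Type II error

'Keeping the current design' corresponds to failing to reject H₀.
H₀ was not rejected but H₀ is false — a Type II error (false negative).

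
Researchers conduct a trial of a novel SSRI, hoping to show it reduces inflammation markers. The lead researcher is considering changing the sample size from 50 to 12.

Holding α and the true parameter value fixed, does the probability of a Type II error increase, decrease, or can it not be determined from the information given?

With less data the test statistic is noisier; under Ha, more outcomes land inside the acceptance region.

It increases.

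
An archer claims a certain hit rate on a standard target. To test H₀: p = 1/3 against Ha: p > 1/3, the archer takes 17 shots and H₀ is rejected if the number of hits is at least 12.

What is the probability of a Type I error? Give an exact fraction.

80705/43046721

Under H₀, S ~ Binomial(17, 1/3), and α = P(S ≥ 12).
Summing C(17,j)(1/3)^j(2/3)^{17−j} for j = 12,…,17 gives 80705/43046721.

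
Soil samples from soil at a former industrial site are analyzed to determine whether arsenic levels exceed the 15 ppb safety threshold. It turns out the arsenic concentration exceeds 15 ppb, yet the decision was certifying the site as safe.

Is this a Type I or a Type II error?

Type II error

The null hypothesis here is that the arsenic concentration is at or below 15 ppb (safe).
'Certifying the site as safe' corresponds to failing to reject H₀.
H₀ was not rejected but H₀ is false — a Type II error (false negative).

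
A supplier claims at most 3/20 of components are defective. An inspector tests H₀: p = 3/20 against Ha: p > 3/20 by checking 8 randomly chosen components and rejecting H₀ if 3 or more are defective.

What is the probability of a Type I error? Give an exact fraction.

The significance level is the probability, assuming p = 3/20, of seeing 3 or more defectives in 8 draws.
α = 1 − P(K ≤ 2) = 1 − 22906552981/25600000000 = 2693447019/25600000000.

2693447019/25600000000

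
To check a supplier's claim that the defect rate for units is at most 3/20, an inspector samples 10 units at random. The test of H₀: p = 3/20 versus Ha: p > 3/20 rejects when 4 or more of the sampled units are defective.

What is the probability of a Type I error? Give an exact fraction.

127922685129/2560000000000

α = P(reject H₀ | H₀ true) = P(K ≥ 4 | p = 3/20), K ~ Binomial(10, 3/20).
Computing the lower-tail complement: 1 − 2432077314871/2560000000000 = 127922685129/2560000000000.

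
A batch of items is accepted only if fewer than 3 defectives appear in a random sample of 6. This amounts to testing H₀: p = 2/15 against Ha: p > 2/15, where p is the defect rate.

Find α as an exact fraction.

78928/2278125

Under H₀, S ~ Binomial(6, 2/15); the Type I error rate is P(S ≥ 3).
Via the complement, α = 1 − Σ_{j=0}^{2} C(6,j)(2/15)^j(13/15)^{6-j} = 78928/2278125.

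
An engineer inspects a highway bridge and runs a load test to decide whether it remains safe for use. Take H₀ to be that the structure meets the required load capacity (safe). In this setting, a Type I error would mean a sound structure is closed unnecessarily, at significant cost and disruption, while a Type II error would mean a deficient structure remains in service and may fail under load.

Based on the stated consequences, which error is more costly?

Type II error

The Type II consequence (a deficient structure remains in service and may fail under load) is more severe than the Type I consequence (a sound structure is closed unnecessarily, at significant cost and disruption).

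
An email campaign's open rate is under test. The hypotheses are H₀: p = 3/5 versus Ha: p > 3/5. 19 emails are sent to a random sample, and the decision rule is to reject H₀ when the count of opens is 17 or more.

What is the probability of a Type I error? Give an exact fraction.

104216111541/19073486328125

Under H₀, K ~ Binomial(19, 3/5), and α = P(K ≥ 17).
P(K ≥ 17) = Σ_{j=17}^{19} C(19,j)·(3/5)^j·(2/5)^{19-j} = 104216111541/19073486328125.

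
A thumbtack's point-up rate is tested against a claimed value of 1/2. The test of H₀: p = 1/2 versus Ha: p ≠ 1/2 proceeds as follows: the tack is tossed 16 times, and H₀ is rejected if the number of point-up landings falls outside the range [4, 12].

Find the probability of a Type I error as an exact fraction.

697/32768

Under H₀, S ~ Binomial(16, 1/2); α is the probability of landing in either tail, P(S ≤ 3) + P(S ≥ 13).
Each tail has probability (1 + 16 + 120 + 560)/65536; doubling gives α = 1394/65536 = 697/32768.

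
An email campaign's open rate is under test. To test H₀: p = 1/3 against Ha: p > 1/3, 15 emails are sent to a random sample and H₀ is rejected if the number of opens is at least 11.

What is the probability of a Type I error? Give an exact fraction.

25931/14348907

α = P(reject H₀ | H₀ true) = P(Y ≥ 11 | p = 1/3), with Y ~ Binomial(15, 1/3).
Adding the binomial terms for j = 11 through 15 with p = 1/3 yields 25931/14348907.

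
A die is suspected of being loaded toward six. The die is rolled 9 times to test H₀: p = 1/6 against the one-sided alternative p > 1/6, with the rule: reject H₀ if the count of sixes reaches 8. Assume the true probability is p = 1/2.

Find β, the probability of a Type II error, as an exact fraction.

β = P(fail to reject H₀ | Ha true) = P(Y ≤ 7 | p = 1/2), Y ~ Binomial(9, 1/2).
Summing C(9,j)·(1/2)^j·(1/2)^{9-j} for j = 0..7 gives 251/256.

251/256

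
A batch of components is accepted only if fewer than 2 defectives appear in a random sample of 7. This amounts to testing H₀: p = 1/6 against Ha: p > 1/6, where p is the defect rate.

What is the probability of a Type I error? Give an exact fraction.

7703/23328

α = P(reject H₀ | H₀ true) = P(K ≥ 2 | p = 1/6), K ~ Binomial(7, 1/6).
Computing the lower-tail complement: 1 − 15625/23328 = 7703/23328.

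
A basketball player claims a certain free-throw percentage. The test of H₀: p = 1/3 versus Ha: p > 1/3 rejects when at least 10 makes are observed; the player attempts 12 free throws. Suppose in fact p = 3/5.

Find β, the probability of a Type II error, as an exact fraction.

44753744/48828125

Under the alternative p = 3/5, Y ~ Binomial(12, 3/5); β is the probability the test does not reject, P(Y < 10).
Adding the binomial probabilities P(Y=0)+…+P(Y=9) at p = 3/5 gives 44753744/48828125.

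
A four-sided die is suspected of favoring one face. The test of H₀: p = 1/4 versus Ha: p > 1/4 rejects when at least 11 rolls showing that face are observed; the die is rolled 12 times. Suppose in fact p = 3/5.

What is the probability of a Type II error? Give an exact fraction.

239357656/244140625

β = P(fail to reject H₀ | Ha true) = P(Y ≤ 10 | p = 3/5), Y ~ Binomial(12, 3/5).
Summing C(12,j)·(3/5)^j·(2/5)^{12-j} for j = 0..10 gives 239357656/244140625.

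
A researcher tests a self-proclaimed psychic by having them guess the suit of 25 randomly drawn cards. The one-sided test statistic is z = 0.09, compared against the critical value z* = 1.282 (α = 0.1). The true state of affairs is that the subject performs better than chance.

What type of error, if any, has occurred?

Type II error

The conventional null hypothesis is that the subject is guessing at random (p = 1/4).
Since z = 0.09 ≤ z* = 1.282, H₀ is not rejected.
H₀ is false (actually the subject performs better than chance).
Failing to reject a false H₀ is a Type II error.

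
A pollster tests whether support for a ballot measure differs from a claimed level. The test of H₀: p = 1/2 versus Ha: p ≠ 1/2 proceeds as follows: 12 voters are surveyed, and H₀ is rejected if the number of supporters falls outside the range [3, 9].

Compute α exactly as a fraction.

The significance level is the null-hypothesis probability of the rejection region {≤2} ∪ {≥10}.
Each tail has probability (1 + 12 + 66)/4096; doubling gives α = 158/4096 = 79/2048.

79/2048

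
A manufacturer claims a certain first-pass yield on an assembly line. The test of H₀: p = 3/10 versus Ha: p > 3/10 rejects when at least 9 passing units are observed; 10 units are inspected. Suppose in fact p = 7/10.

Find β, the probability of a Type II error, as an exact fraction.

8506916541/10000000000

Under the alternative p = 7/10, X ~ Binomial(10, 7/10); β is the probability the test does not reject, P(X < 9).
Summing C(10,j)·(7/10)^j·(3/10)^{10-j} for j = 0..8 gives 8506916541/10000000000.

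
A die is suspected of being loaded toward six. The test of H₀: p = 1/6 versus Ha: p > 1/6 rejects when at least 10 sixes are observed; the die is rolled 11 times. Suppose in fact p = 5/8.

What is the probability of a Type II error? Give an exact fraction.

Under the alternative p = 5/8, K ~ Binomial(11, 5/8); β is the probability the test does not reject, P(K < 10).
Summing C(11,j)·(5/8)^j·(3/8)^{11-j} for j = 0..9 gives 4109420421/4294967296.

4109420421/4294967296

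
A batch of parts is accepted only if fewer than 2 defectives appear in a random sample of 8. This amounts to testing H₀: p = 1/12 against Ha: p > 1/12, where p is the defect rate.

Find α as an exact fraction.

59725447/429981696

α = P(reject H₀ | H₀ true) = P(S ≥ 2 | p = 1/12), S ~ Binomial(8, 1/12).
Via the complement, α = 1 − Σ_{j=0}^{1} C(8,j)(1/12)^j(11/12)^{8-j} = 59725447/429981696.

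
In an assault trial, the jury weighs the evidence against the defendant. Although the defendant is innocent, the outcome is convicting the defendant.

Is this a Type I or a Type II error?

Type I error

The null hypothesis here is that the defendant is innocent.
'Convicting the defendant' corresponds to rejecting H₀.
H₀ was rejected but H₀ is true — a Type I error (false positive).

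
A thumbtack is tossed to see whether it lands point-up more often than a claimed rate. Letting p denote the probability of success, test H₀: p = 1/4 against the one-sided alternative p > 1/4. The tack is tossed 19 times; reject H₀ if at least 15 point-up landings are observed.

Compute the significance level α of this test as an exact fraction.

85429/68719476736

Under H₀, Y ~ Binomial(19, 1/4), and α = P(Y ≥ 15).
Summing C(19,j)(1/4)^j(3/4)^{19−j} for j = 15,…,19 gives 85429/68719476736.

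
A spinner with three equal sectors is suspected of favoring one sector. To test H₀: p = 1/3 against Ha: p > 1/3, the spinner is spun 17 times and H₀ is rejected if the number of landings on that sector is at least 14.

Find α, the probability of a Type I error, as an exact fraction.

Under H₀, S ~ Binomial(17, 1/3), and α = P(S ≥ 14).
P(S ≥ 14) = Σ_{j=14}^{17} C(17,j)·(1/3)^j·(2/3)^{17-j} = 6019/129140163.

6019/129140163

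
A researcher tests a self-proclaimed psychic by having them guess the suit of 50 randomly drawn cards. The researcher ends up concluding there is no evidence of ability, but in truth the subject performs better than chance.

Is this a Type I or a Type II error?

Type II error

The null hypothesis here is that the subject is guessing at random (p = 1/4).
'Concluding there is no evidence of ability' corresponds to failing to reject H₀.
H₀ was not rejected but H₀ is false — a Type II error (false negative).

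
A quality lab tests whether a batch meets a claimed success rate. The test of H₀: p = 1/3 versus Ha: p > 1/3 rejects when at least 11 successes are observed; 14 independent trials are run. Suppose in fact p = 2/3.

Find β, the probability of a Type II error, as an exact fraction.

Under the alternative p = 2/3, K ~ Binomial(14, 2/3); β is the probability the test does not reject, P(K < 11).
Adding the binomial probabilities P(K=0)+…+P(K=10) at p = 2/3 gives 3533689/4782969.

3533689/4782969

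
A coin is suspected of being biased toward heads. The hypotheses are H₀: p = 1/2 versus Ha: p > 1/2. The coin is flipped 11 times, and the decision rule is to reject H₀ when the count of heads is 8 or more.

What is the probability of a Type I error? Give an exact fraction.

α = P(reject H₀ | H₀ true) = P(S ≥ 8 | p = 1/2), with S ~ Binomial(11, 1/2).
P(S ≥ 8) = [C(11,8) + C(11,9) + C(11,10) + C(11,11)] / 2^11 = (165 + 55 + 11 + 1) / 2048 = 232/2048 = 29/256.

29/256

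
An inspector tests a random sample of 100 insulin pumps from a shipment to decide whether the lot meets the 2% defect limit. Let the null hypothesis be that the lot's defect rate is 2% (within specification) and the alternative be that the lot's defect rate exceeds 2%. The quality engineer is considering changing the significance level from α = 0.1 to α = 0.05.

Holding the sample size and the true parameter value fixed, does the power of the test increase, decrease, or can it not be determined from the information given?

Lowering α raises the bar for rejection; under Ha, the test now fails to reject on outcomes it previously would have rejected.
Since power = 1 − β and β increases, power decreases.

It decreases.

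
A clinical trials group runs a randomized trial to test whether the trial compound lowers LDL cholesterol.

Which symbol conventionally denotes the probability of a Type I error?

α

P(Type I error) = P(reject H₀ | H₀ true) = α, the significance level.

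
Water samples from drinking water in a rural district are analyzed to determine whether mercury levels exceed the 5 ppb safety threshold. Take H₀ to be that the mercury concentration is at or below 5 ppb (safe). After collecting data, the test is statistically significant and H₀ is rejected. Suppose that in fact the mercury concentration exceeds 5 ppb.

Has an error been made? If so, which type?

The test rejected a false H₀ — the decision matches the true state.

No error — this is a correct decision.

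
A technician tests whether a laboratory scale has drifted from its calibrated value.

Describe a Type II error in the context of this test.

With the conventional null hypothesis that the instrument is correctly calibrated:
A Type II error is failing to reject H₀ when H₀ is false.
Here that means leaving the instrument in service when actually the instrument has drifted out of calibration.

A Type II error would mean concluding that the instrument is correctly calibrated (or at least failing to establish that the instrument has drifted out of calibration) when in fact the instrument has drifted out of calibration.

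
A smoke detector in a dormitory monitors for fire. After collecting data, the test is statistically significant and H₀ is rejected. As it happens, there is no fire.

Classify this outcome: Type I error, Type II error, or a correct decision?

Type I error

The conventional null hypothesis here is that there is no fire.
H₀ was rejected, but H₀ is actually true.
Rejecting a true null hypothesis is a Type I error (false positive).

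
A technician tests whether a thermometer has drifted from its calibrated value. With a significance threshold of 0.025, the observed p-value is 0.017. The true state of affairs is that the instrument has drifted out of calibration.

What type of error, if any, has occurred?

Neither — the decision is correct.

The conventional null hypothesis is that the instrument is correctly calibrated.
Since p = 0.017 < α = 0.025, H₀ is rejected.
H₀ is false (actually the instrument has drifted out of calibration).
The decision matches the true state — no error.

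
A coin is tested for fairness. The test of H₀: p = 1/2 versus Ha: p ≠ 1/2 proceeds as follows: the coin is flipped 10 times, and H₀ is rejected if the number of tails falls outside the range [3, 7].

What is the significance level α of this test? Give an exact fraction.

Under H₀, X ~ Binomial(10, 1/2); α is the probability of landing in either tail, P(X ≤ 2) + P(X ≥ 8).
By symmetry, α = 2·P(X ≤ 2) = 2·(1 + 10 + 45)/1024 = 112/1024 = 7/64.

7/64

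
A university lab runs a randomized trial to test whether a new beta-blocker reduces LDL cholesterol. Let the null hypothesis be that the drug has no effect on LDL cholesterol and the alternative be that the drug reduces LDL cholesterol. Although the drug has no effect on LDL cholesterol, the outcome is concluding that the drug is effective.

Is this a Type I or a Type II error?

Type I error

'Concluding that the drug is effective' corresponds to rejecting H₀.
H₀ was rejected but H₀ is true — a Type I error (false positive).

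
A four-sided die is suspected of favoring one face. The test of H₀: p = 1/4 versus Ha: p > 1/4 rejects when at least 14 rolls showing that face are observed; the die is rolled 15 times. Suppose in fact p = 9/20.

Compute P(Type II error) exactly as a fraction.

16382009719056418393/16384000000000000000

A Type II error is failing to reject when Ha holds: with p = 9/20, β = P(Y ≤ 13).
Equivalently, β = 1 − P(Y ≥ 14) = 16382009719056418393/16384000000000000000.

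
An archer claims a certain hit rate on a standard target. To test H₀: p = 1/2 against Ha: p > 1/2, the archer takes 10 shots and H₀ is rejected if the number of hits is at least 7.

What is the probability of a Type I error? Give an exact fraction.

11/64

The Type I error probability is α = P(X ≥ 7) computed under H₀, where X ~ Binomial(10, 1/2).
P(X ≥ 7) = [C(10,7) + C(10,8) + C(10,9) + C(10,10)] / 2^10 = (120 + 45 + 10 + 1) / 1024 = 176/1024 = 11/64.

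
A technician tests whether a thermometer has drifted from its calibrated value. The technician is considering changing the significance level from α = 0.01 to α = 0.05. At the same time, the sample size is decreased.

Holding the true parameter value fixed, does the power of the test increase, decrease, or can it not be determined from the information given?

Cannot be determined from the information given.

The first change alone would make β decrease; the second alone would make β increase. Which effect dominates depends on the magnitudes, which are not given.
Since power = 1 − β, the effect on power is likewise indeterminate.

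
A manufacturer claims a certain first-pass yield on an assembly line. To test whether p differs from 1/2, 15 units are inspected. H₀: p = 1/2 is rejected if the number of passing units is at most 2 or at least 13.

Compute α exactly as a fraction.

121/16384

The significance level is the null-hypothesis probability of the rejection region {≤2} ∪ {≥13}.
The two tails are symmetric, so α = 2·(1 + 15 + 105)/2^15 = 242/32768 = 121/16384.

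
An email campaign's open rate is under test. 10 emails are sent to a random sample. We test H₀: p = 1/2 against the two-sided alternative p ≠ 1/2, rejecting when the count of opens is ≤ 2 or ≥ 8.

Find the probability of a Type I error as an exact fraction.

7/64

Under H₀, Y ~ Binomial(10, 1/2); α is the probability of landing in either tail, P(Y ≤ 2) + P(Y ≥ 8).
The two tails are symmetric, so α = 2·(1 + 10 + 45)/2^10 = 112/1024 = 7/64.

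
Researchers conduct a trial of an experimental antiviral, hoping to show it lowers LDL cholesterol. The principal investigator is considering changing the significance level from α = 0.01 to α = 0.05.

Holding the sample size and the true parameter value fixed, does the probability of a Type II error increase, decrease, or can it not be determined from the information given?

It decreases.

Relaxing α lowers the evidence threshold; under Ha, outcomes that previously fell short now trigger rejection.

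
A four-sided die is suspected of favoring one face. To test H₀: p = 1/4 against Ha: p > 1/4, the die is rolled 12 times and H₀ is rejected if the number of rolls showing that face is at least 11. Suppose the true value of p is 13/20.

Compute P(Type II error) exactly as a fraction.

3922160441778411/4096000000000000

A Type II error is failing to reject when Ha holds: with p = 13/20, β = P(K ≤ 10).
Summing C(12,j)·(13/20)^j·(7/20)^{12-j} for j = 0..10 gives 3922160441778411/4096000000000000.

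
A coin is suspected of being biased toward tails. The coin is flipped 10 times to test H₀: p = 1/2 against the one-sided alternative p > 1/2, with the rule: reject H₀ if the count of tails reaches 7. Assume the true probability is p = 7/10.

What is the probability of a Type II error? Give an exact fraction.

218993301/625000000

Under the alternative p = 7/10, K ~ Binomial(10, 7/10); β is the probability the test does not reject, P(K < 7).
Summing C(10,j)·(7/10)^j·(3/10)^{10-j} for j = 0..6 gives 218993301/625000000.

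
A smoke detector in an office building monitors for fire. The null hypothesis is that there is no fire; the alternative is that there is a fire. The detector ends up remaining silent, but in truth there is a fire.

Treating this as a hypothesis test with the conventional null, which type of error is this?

Type II error

'Remaining silent' corresponds to failing to reject H₀.
H₀ was not rejected but H₀ is false — a Type II error (false negative).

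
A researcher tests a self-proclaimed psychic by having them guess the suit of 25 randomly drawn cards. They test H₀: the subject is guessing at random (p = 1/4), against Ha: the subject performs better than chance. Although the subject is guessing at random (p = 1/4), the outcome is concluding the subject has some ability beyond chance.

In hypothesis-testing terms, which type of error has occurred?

'Concluding the subject has some ability beyond chance' corresponds to rejecting H₀.
H₀ was rejected but H₀ is true — a Type I error (false positive).

Type I error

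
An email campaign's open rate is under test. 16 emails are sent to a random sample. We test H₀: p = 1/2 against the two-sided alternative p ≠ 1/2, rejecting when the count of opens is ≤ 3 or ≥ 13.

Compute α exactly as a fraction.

697/32768

Under H₀, S ~ Binomial(16, 1/2); α is the probability of landing in either tail, P(S ≤ 3) + P(S ≥ 13).
The two tails are symmetric, so α = 2·(1 + 16 + 120 + 560)/2^16 = 1394/65536 = 697/32768.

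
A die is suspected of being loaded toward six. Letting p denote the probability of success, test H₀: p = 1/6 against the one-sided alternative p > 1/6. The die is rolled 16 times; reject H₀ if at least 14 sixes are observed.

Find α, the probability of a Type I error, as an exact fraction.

α = P(reject H₀ | H₀ true) = P(S ≥ 14 | p = 1/6), with S ~ Binomial(16, 1/6).
Adding the binomial terms for j = 14 through 16 with p = 1/6 yields 1027/940369969152.

1027/940369969152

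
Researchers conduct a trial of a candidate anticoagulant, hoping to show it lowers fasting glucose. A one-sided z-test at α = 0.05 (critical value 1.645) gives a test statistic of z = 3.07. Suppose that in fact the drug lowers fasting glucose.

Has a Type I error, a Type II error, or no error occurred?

The conventional null hypothesis is that the drug has no effect on fasting glucose.
Since z = 3.07 > z* = 1.645, H₀ is rejected.
H₀ is false (actually the drug lowers fasting glucose).
The decision matches the true state — no error.

Neither — the decision is correct.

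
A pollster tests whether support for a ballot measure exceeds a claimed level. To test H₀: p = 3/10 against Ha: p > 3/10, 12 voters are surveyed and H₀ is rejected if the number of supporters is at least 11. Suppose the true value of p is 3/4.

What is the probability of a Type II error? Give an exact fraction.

14120011/16777216

β = P(fail to reject H₀ | Ha true) = P(S ≤ 10 | p = 3/4), S ~ Binomial(12, 3/4).
Equivalently, β = 1 − P(S ≥ 11) = 14120011/16777216.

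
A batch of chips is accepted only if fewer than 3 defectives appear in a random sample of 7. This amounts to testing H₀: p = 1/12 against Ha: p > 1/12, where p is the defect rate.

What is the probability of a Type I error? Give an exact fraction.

187213/11943936

The significance level is the probability, assuming p = 1/12, of seeing 3 or more defectives in 7 draws.
Computing the lower-tail complement: 1 − 11756723/11943936 = 187213/11943936.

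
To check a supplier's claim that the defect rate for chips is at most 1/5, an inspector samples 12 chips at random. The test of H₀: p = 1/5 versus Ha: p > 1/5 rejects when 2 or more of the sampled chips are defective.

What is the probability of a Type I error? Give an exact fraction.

177031761/244140625

Under H₀, Y ~ Binomial(12, 1/5); the Type I error rate is P(Y ≥ 2).
α = 1 − P(Y ≤ 1) = 1 − 67108864/244140625 = 177031761/244140625.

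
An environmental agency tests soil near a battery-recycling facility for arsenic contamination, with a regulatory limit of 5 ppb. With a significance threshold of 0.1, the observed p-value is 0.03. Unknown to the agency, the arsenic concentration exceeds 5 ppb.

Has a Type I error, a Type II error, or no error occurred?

Neither — the decision is correct.

The conventional null hypothesis is that the arsenic concentration is at or below 5 ppb (safe).
Since p = 0.03 < α = 0.1, H₀ is rejected.
H₀ is false (actually the arsenic concentration exceeds 5 ppb).
The decision matches the true state — no error.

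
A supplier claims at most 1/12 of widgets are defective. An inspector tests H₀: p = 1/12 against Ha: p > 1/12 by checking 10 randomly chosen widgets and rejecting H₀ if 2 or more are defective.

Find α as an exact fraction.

α = P(reject H₀ | H₀ true) = P(Y ≥ 2 | p = 1/12), Y ~ Binomial(10, 1/12).
Computing the lower-tail complement: 1 − 16505633837/20639121408 = 4133487571/20639121408.

4133487571/20639121408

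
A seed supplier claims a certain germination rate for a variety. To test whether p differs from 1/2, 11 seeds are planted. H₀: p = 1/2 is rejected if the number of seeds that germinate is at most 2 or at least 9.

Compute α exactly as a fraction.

The significance level is the null-hypothesis probability of the rejection region {≤2} ∪ {≥9}.
By symmetry, α = 2·P(K ≤ 2) = 2·(1 + 11 + 55)/2048 = 134/2048 = 67/1024.

67/1024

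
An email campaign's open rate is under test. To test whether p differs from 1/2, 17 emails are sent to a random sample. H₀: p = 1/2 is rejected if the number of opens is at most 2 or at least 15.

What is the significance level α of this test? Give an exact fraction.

77/32768

The significance level is the null-hypothesis probability of the rejection region {≤2} ∪ {≥15}.
The two tails are symmetric, so α = 2·(1 + 17 + 136)/2^17 = 308/131072 = 77/32768.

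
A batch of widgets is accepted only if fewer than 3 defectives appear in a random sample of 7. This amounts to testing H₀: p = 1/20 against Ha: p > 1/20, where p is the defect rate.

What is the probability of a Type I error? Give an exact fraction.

α = P(reject H₀ | H₀ true) = P(S ≥ 3 | p = 1/20), S ~ Binomial(7, 1/20).
Via the complement, α = 1 − Σ_{j=0}^{2} C(7,j)(1/20)^j(19/20)^{7-j} = 961803/256000000.

961803/256000000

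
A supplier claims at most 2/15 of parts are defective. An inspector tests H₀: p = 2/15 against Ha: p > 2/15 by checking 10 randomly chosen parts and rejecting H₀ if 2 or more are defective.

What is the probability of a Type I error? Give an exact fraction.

The significance level is the probability, assuming p = 2/15, of seeing 2 or more defectives in 10 draws.
Computing the lower-tail complement: 1 − 116649493103/192216796875 = 75567303772/192216796875.

75567303772/192216796875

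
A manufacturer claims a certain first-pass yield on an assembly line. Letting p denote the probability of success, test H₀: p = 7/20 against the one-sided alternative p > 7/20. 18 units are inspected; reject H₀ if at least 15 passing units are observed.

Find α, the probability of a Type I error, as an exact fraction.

Under H₀, X ~ Binomial(18, 7/20), and α = P(X ≥ 15).
Summing C(18,j)(7/20)^j(13/20)^{18−j} for j = 15,…,18 gives 235664205792060577/6553600000000000000000.

235664205792060577/6553600000000000000000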